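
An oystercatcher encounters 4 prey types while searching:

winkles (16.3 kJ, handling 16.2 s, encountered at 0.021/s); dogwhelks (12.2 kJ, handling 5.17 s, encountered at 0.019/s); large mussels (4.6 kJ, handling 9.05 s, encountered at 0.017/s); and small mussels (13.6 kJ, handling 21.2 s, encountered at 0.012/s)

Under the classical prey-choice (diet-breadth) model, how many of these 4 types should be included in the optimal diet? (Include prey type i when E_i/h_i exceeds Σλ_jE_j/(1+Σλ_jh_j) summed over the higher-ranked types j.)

Profitabilities (E/h, kJ/s): dogwhelks 2.36, winkles 1.01, small mussels 0.642, large mussels 0.508. Add prey in this order while the next type's profitability exceeds the intake rate on those already taken.
Rate on top 1: 0.2111. winkles: 1.01 > 0.2111 → include.
Rate on top 2: 0.3991. small mussels: 0.642 > 0.3991 → include.
Rate on top 3: 0.4355. large mussels: 0.508 > 0.4355 → include.
Optimal diet: dogwhelks, winkles, small mussels, large mussels — 4 of 4 types.

4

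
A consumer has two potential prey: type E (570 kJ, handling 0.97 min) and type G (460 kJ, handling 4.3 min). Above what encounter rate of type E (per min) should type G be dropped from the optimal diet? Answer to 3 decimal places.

At the threshold, the rate on type E alone equals the profitability of type G: λ·570/(1 + λ·0.97) = 460/4.3 = 107.
Rearranging, λ(570 − 107×0.97) = 107, so λ = 107/466.2 = 0.2294 per min.

0.229 per min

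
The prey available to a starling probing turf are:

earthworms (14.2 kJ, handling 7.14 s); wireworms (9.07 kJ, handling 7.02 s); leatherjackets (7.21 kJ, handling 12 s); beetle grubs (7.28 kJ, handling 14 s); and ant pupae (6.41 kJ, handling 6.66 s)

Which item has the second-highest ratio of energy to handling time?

wireworms

In descending order of E/h:
earthworms: 14.2/7.14 = 1.99 kJ/s
wireworms: 9.07/7.02 = 1.29 kJ/s
ant pupae: 6.41/6.66 = 0.962 kJ/s
leatherjackets: 7.21/12 = 0.601 kJ/s
beetle grubs: 7.28/14 = 0.52 kJ/s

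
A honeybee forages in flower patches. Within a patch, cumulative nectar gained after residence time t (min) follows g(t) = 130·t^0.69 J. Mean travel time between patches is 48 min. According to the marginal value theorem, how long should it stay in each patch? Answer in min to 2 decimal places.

106.84 min

By the marginal value theorem, leave when the instantaneous gain rate g'(t) equals the habitat-wide average g(t)/(T + t).
g'(t) = 0.69·130·t^-0.31. Setting 0.69·130·t^-0.31 = 130·t^0.69/(48+t) gives 0.69(48+t) = t, so 0.31·t = 0.69×48.
t* = 0.69×48/0.31 = 106.8 min.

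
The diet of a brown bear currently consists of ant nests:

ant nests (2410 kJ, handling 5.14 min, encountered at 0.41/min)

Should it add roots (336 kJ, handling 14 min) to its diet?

No

On ant nests alone, R = ΣλE/(1+Σλh) = 988.1/3.107 = 318 kJ/min.
roots: E/h = 336/14 = 24 kJ/min.
Since 24 < R, time spent handling roots is better spent searching.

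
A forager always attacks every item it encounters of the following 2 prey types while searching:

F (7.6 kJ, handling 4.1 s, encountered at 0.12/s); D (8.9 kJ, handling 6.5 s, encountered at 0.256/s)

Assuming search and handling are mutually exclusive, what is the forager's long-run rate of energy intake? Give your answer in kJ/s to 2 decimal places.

Energy encountered per unit search time: 0.12×7.6 + 0.256×8.9 = 3.19 kJ/s.
Handling time per unit search time: 0.12×4.1 + 0.256×6.5 = 2.156.
Rate = 3.19/(1 + 2.156) = 1.011 kJ/s.

1.01 kJ/s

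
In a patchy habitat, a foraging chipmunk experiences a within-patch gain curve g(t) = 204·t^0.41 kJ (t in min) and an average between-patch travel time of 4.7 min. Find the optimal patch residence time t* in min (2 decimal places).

3.27 min

By the marginal value theorem, leave when the instantaneous gain rate g'(t) equals the habitat-wide average g(t)/(T + t).
g'(t) = 0.41·204·t^-0.59. Setting 0.41·204·t^-0.59 = 204·t^0.41/(4.7+t) gives 0.41(4.7+t) = t, so 0.59·t = 0.41×4.7.
t* = 0.41×4.7/0.59 = 3.266 min.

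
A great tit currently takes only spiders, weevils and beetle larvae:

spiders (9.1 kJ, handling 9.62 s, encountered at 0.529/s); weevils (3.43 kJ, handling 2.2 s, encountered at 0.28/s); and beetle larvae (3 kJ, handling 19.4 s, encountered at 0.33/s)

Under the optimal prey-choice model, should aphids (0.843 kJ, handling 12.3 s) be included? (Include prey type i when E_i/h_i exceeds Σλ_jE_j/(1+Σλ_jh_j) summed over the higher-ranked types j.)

Intake rate on the current diet: R = (0.529×9.1 + 0.28×3.43 + 0.33×3) / (1 + 0.529×9.62 + 0.28×2.2 + 0.33×19.4) = 6.764/13.11 = 0.5161 kJ/s.
Profitability of aphids: 0.843/12.3 = 0.06854 kJ/s.
0.06854 < 0.5161, so adding aphids would lower the average — exclude it.

No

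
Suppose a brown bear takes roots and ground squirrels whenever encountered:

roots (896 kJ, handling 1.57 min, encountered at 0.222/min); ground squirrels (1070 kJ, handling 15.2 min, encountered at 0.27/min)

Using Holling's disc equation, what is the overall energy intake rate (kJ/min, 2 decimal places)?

89.47 kJ/min

R = (0.222×896 + 0.27×1070) / (1 + 0.222×1.57 + 0.27×15.2) = 487.8/5.453 = 89.47 kJ/min.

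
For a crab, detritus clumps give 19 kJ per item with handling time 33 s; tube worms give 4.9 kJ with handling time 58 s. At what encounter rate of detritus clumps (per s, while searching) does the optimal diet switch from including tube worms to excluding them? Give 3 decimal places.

0.005 per s

Drop tube worms once their profitability E₂/h₂ falls below the rate achievable on detritus clumps alone: E₂/h₂ = λE₁/(1 + λh₁).
Solve for λ: λE₁h₂ = E₂(1 + λh₁) → λ(E₁h₂ − E₂h₁) = E₂ → λ = E₂/(E₁h₂ − E₂h₁).
λ = 4.9/(19×58 − 4.9×33) = 4.9/940.3 = 0.005211 per s.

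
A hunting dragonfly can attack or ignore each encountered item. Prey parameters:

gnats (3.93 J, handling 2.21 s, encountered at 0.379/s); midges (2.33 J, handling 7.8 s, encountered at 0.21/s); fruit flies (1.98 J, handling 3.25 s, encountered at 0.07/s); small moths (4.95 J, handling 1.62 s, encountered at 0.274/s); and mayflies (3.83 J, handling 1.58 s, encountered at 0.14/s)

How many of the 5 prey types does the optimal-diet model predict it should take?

3

Profitabilities (E/h, J/s): small moths 3.06, mayflies 2.42, gnats 1.78, fruit flies 0.609, midges 0.299. Add prey in this order while the next type's profitability exceeds the intake rate on those already taken.
Rate on top 1: 0.9393. mayflies: 2.42 > 0.9393 → include.
Rate on top 2: 1.137. gnats: 1.78 > 1.137 → include.
Rate on top 3: 1.351. fruit flies: 0.609 < 1.351 → exclude; stop.
Optimal diet: small moths, mayflies, gnats — 3 of 5 types.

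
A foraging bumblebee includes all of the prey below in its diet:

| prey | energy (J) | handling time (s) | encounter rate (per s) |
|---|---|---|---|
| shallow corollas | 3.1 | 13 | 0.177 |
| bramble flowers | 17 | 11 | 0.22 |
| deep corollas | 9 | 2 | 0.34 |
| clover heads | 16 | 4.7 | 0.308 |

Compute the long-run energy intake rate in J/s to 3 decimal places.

Energy encountered per unit search time: 0.177×3.1 + 0.22×17 + 0.34×9 + 0.308×16 = 12.28 J/s.
Handling time per unit search time: 0.177×13 + 0.22×11 + 0.34×2 + 0.308×4.7 = 6.849.
Rate = 12.28/(1 + 6.849) = 1.564 J/s.

1.564 J/s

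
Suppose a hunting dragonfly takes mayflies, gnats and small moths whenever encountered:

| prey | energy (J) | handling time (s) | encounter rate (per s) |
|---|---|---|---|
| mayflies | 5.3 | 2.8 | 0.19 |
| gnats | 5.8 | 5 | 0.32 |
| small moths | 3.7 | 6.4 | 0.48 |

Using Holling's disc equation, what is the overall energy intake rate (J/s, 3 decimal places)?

R = (0.19×5.3 + 0.32×5.8 + 0.48×3.7) / (1 + 0.19×2.8 + 0.32×5 + 0.48×6.4) = 4.639/6.204 = 0.7477 J/s.

0.748 J/s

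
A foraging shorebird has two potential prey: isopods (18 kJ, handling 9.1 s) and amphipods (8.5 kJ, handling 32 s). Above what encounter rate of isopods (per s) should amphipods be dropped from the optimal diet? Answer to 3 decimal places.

0.017 per s

Drop amphipods once their profitability E₂/h₂ falls below the rate achievable on isopods alone: E₂/h₂ = λE₁/(1 + λh₁).
Solve for λ: λE₁h₂ = E₂(1 + λh₁) → λ(E₁h₂ − E₂h₁) = E₂ → λ = E₂/(E₁h₂ − E₂h₁).
λ = 8.5/(18×32 − 8.5×9.1) = 8.5/498.6 = 0.01705 per s.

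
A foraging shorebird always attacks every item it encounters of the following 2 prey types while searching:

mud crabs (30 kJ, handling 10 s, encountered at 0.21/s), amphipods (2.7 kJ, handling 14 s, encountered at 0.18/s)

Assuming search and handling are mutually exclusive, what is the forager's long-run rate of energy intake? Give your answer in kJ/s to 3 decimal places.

1.207 kJ/s

R = Σλ_iE_i / (1 + Σλ_ih_i)
Numerator: 0.21×30 + 0.18×2.7 = 6.786
Denominator: 1 + 0.21×10 + 0.18×14 = 5.62
R = 6.786/5.62 = 1.207 kJ/s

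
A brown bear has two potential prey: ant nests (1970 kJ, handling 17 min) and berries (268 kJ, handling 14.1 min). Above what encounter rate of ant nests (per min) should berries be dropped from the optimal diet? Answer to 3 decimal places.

Drop berries once their profitability E₂/h₂ falls below the rate achievable on ant nests alone: E₂/h₂ = λE₁/(1 + λh₁).
Solve for λ: λE₁h₂ = E₂(1 + λh₁) → λ(E₁h₂ − E₂h₁) = E₂ → λ = E₂/(E₁h₂ − E₂h₁).
λ = 268/(1970×14.1 − 268×17) = 268/2.322e+04 = 0.01154 per min.

0.012 per min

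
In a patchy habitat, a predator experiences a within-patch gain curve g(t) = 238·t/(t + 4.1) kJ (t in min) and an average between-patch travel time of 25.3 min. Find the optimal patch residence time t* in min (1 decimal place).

10.2 min

Maximise g(t)/(T+t): set derivative to zero → g'(t)(T+t) = g(t).
g'(t) = 238·4.1/(t + 4.1)². Setting 238·4.1/(t+4.1)² = 238t/[(t+4.1)(25.3+t)] gives 4.1(25.3+t) = t(t+4.1), so t² = 4.1×25.3 = 103.7.
t* = √103.7 = 10.18 min.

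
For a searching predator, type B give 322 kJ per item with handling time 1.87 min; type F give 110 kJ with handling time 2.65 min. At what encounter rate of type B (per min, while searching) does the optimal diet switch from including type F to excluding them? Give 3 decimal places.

At the threshold, the rate on type B alone equals the profitability of type F: λ·322/(1 + λ·1.87) = 110/2.65 = 41.51.
Rearranging, λ(322 − 41.51×1.87) = 41.51, so λ = 41.51/244.4 = 0.1699 per min.

0.170 per min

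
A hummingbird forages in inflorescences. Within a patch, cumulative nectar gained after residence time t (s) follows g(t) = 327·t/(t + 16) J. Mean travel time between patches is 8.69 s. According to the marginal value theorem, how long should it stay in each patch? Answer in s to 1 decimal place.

By the marginal value theorem, leave when the instantaneous gain rate g'(t) equals the habitat-wide average g(t)/(T + t).
g'(t) = 327·16/(t + 16)². Setting 327·16/(t+16)² = 327t/[(t+16)(8.69+t)] gives 16(8.69+t) = t(t+16), so t² = 16×8.69 = 139.
t* = √139 = 11.79 s.

11.8 s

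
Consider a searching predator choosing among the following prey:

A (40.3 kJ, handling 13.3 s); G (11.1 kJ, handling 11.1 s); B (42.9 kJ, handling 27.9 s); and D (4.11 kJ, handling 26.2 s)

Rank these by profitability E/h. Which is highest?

In descending order of E/h:
A: 40.3/13.3 = 3.03 kJ/s
B: 42.9/27.9 = 1.54 kJ/s
G: 11.1/11.1 = 1 kJ/s
D: 4.11/26.2 = 0.157 kJ/s

A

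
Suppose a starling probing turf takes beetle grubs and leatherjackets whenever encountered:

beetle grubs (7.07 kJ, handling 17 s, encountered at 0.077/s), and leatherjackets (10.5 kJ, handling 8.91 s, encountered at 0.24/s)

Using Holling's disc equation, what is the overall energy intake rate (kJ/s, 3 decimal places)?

0.689 kJ/s

R = (0.077×7.07 + 0.24×10.5) / (1 + 0.077×17 + 0.24×8.91) = 3.064/4.447 = 0.689 kJ/s.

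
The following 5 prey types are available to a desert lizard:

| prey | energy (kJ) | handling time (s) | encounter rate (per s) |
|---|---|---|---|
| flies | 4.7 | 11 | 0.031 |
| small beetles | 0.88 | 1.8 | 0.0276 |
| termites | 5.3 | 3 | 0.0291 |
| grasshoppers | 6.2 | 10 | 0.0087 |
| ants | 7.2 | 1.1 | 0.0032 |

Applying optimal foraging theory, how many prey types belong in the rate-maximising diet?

5

Profitabilities (E/h, kJ/s): ants 6.55, termites 1.77, grasshoppers 0.62, small beetles 0.489, flies 0.427. Add prey in this order while the next type's profitability exceeds the intake rate on those already taken.
Rate on top 1: 0.02296. termites: 1.77 > 0.02296 → include.
Rate on top 2: 0.1625. grasshoppers: 0.62 > 0.1625 → include.
Rate on top 3: 0.1963. small beetles: 0.489 > 0.1963 → include.
Rate on top 4: 0.2081. flies: 0.427 > 0.2081 → include.
Optimal diet: ants, termites, grasshoppers, small beetles, flies — 5 of 5 types.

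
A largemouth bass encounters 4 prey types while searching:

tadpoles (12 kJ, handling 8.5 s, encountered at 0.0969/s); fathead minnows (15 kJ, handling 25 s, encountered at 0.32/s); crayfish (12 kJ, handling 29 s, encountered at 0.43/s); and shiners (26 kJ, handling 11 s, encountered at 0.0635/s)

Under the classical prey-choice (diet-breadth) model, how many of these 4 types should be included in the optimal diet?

2

E/h in descending order: shiners 2.36, tadpoles 1.41, fathead minnows 0.6, crayfish 0.414 kJ/s. The optimal diet is the largest prefix of this list for which every included type satisfies E_i/h_i > R on the types above it.
Rate on top 1: 0.972. tadpoles: 1.41 > 0.972 → include.
Rate on top 2: 1.116. fathead minnows: 0.6 < 1.116 → exclude; stop.
Optimal diet: shiners, tadpoles — 2 of 4 types.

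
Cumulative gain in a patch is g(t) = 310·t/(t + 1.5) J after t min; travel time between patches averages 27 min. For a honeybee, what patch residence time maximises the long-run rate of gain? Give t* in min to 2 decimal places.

By the marginal value theorem, leave when the instantaneous gain rate g'(t) equals the habitat-wide average g(t)/(T + t).
g'(t) = 310·1.5/(t + 1.5)². Setting 310·1.5/(t+1.5)² = 310t/[(t+1.5)(27+t)] gives 1.5(27+t) = t(t+1.5), so t² = 1.5×27 = 40.5.
t* = √40.5 = 6.364 min.

6.36 min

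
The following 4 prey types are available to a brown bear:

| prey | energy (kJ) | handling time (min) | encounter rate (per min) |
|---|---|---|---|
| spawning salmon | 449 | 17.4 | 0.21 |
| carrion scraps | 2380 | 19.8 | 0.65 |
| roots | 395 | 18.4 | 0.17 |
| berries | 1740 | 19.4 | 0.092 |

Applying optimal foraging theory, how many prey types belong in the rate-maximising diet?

1

Profitabilities (E/h, kJ/min): carrion scraps 120, berries 89.7, spawning salmon 25.8, roots 21.5. Add prey in this order while the next type's profitability exceeds the intake rate on those already taken.
Rate on top 1: 111.5. berries: 89.7 < 111.5 → exclude; stop.
Optimal diet: carrion scraps — 1 of 4 types.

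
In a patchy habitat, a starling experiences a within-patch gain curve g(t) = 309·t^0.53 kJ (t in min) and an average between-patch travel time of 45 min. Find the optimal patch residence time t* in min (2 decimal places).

Maximise g(t)/(T+t): set derivative to zero → g'(t)(T+t) = g(t).
g'(t) = 0.53·309·t^-0.47. Setting 0.53·309·t^-0.47 = 309·t^0.53/(45+t) gives 0.53(45+t) = t, so 0.47·t = 0.53×45.
t* = 0.53×45/0.47 = 50.74 min.

50.74 min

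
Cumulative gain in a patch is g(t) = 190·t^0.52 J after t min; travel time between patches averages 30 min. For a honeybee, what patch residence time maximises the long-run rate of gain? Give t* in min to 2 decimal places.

32.50 min

Optimal t* satisfies g'(t*) = g(t*)/(T + t*).
g'(t) = 0.52·190·t^-0.48. Setting 0.52·190·t^-0.48 = 190·t^0.52/(30+t) gives 0.52(30+t) = t, so 0.48·t = 0.52×30.
t* = 0.52×30/0.48 = 32.5 min.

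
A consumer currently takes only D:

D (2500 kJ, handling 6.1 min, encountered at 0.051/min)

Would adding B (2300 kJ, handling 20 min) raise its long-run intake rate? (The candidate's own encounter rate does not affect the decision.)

Current rate: (0.051×2500)/(1 + 0.051×6.1) = 97.25 kJ/min.
B: E/h = 2300/20 = 115 kJ/min.
115 > 97.25, so adding B raises the average — include it.

Yes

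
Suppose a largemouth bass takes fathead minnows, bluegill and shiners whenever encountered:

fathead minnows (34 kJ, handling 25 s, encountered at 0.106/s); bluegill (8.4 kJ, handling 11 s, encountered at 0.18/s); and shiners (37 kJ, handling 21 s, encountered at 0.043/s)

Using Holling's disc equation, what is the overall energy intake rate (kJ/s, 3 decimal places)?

1.027 kJ/s

R = (0.106×34 + 0.18×8.4 + 0.043×37) / (1 + 0.106×25 + 0.18×11 + 0.043×21) = 6.707/6.533 = 1.027 kJ/s.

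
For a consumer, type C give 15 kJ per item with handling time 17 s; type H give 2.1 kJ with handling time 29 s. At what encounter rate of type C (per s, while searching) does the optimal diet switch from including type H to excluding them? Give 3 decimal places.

The zero-one rule: include type H iff E₂/h₂ > λE₁/(1+λh₁). Equality gives the switch point.
λE₁h₂ = E₂ + λE₂h₁ ⇒ λ = E₂/(E₁h₂ − E₂h₁) = 2.1/(435 − 35.7) = 0.005259 per s.

0.005 per s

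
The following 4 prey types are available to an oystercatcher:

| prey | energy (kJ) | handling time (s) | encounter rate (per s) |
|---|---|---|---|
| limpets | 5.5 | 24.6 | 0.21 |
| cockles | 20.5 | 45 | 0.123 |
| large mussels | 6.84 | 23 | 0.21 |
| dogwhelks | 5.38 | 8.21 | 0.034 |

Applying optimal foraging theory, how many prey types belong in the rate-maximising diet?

Profitabilities (E/h, kJ/s): dogwhelks 0.655, cockles 0.456, large mussels 0.297, limpets 0.224. Add prey in this order while the next type's profitability exceeds the intake rate on those already taken.
Rate on top 1: 0.143. cockles: 0.456 > 0.143 → include.
Rate on top 2: 0.3969. large mussels: 0.297 < 0.3969 → exclude; stop.
Optimal diet: dogwhelks, cockles — 2 of 4 types.

2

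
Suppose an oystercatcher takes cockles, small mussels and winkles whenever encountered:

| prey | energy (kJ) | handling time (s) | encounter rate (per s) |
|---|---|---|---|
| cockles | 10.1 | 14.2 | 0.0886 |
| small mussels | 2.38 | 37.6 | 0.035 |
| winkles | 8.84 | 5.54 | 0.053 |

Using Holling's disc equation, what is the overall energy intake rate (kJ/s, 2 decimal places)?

0.37 kJ/s

Energy encountered per unit search time: 0.0886×10.1 + 0.035×2.38 + 0.053×8.84 = 1.447 kJ/s.
Handling time per unit search time: 0.0886×14.2 + 0.035×37.6 + 0.053×5.54 = 2.868.
Rate = 1.447/(1 + 2.868) = 0.374 kJ/s.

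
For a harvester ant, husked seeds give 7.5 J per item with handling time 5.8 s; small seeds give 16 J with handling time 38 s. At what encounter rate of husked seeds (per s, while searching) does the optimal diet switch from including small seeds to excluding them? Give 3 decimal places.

0.083 per s

At the threshold, the rate on husked seeds alone equals the profitability of small seeds: λ·7.5/(1 + λ·5.8) = 16/38 = 0.4211.
Rearranging, λ(7.5 − 0.4211×5.8) = 0.4211, so λ = 0.4211/5.058 = 0.08325 per s.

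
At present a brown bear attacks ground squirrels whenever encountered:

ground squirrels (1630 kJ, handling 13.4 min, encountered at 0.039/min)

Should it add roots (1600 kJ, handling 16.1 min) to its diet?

On ground squirrels alone, R = ΣλE/(1+Σλh) = 63.57/1.523 = 41.75 kJ/min.
Profitability of roots: 1600/16.1 = 99.38 kJ/min.
99.38 > 41.75, so adding roots raises the average — include it.

Yes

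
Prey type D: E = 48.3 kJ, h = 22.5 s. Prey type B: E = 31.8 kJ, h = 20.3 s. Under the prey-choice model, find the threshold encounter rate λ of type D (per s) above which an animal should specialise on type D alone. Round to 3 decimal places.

The zero-one rule: include type B iff E₂/h₂ > λE₁/(1+λh₁). Equality gives the switch point.
λE₁h₂ = E₂ + λE₂h₁ ⇒ λ = E₂/(E₁h₂ − E₂h₁) = 31.8/(980.5 − 715.5) = 0.12 per s.

0.120 per s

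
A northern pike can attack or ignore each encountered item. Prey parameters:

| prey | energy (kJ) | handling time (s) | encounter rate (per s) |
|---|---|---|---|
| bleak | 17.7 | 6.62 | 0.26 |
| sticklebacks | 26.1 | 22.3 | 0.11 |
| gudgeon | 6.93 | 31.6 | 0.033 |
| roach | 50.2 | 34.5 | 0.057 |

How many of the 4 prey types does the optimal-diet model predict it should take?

Profitabilities (E/h, kJ/s): bleak 2.67, roach 1.46, sticklebacks 1.17, gudgeon 0.219. Add prey in this order while the next type's profitability exceeds the intake rate on those already taken.
Rate on top 1: 1.691. roach: 1.46 < 1.691 → exclude; stop.
Optimal diet: bleak — 1 of 4 types.

1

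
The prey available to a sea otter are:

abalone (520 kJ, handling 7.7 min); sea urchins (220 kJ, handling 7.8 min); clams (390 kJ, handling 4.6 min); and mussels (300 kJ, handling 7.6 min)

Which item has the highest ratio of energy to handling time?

clams

In descending order of E/h:
clams: 390/4.6 = 84.8 kJ/min
abalone: 520/7.7 = 67.5 kJ/min
mussels: 300/7.6 = 39.5 kJ/min
sea urchins: 220/7.8 = 28.2 kJ/min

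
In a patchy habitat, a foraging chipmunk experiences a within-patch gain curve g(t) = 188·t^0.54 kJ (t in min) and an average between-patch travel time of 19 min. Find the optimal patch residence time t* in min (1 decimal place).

Optimal t* satisfies g'(t*) = g(t*)/(T + t*).
g'(t) = 0.54·188·t^-0.46. Setting 0.54·188·t^-0.46 = 188·t^0.54/(19+t) gives 0.54(19+t) = t, so 0.46·t = 0.54×19.
t* = 0.54×19/0.46 = 22.3 min.

22.3 min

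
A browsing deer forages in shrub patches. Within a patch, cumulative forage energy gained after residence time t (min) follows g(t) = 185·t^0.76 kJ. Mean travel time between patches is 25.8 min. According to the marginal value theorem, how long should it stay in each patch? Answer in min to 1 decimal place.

By the marginal value theorem, leave when the instantaneous gain rate g'(t) equals the habitat-wide average g(t)/(T + t).
g'(t) = 0.76·185·t^-0.24. Setting 0.76·185·t^-0.24 = 185·t^0.76/(25.8+t) gives 0.76(25.8+t) = t, so 0.24·t = 0.76×25.8.
t* = 0.76×25.8/0.24 = 81.7 min.

81.7 min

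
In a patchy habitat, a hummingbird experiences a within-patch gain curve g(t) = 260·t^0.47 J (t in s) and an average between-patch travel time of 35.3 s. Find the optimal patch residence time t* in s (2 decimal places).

Optimal t* satisfies g'(t*) = g(t*)/(T + t*).
g'(t) = 0.47·260·t^-0.53. Setting 0.47·260·t^-0.53 = 260·t^0.47/(35.3+t) gives 0.47(35.3+t) = t, so 0.53·t = 0.47×35.3.
t* = 0.47×35.3/0.53 = 31.3 s.

31.30 s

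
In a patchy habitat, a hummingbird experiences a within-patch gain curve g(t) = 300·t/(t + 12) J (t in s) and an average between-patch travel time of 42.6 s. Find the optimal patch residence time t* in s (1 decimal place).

Maximise g(t)/(T+t): set derivative to zero → g'(t)(T+t) = g(t).
g'(t) = 300·12/(t + 12)². Setting 300·12/(t+12)² = 300t/[(t+12)(42.6+t)] gives 12(42.6+t) = t(t+12), so t² = 12×42.6 = 511.2.
t* = √511.2 = 22.61 s.

22.6 s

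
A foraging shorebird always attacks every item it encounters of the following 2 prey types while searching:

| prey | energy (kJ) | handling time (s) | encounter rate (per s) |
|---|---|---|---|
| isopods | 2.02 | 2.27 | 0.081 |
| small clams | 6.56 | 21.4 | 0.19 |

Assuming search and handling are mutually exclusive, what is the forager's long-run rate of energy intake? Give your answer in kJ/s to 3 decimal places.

0.269 kJ/s

R = Σλ_iE_i / (1 + Σλ_ih_i)
Numerator: 0.081×2.02 + 0.19×6.56 = 1.41
Denominator: 1 + 0.081×2.27 + 0.19×21.4 = 5.25
R = 1.41/5.25 = 0.2686 kJ/s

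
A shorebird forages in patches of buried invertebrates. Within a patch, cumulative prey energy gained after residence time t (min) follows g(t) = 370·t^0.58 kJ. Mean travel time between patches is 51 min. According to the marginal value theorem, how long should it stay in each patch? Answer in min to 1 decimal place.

By the marginal value theorem, leave when the instantaneous gain rate g'(t) equals the habitat-wide average g(t)/(T + t).
g'(t) = 0.58·370·t^-0.42. Setting 0.58·370·t^-0.42 = 370·t^0.58/(51+t) gives 0.58(51+t) = t, so 0.42·t = 0.58×51.
t* = 0.58×51/0.42 = 70.43 min.

70.4 min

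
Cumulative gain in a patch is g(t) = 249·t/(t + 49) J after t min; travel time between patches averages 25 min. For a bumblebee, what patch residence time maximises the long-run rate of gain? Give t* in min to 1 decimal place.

35.0 min

By the marginal value theorem, leave when the instantaneous gain rate g'(t) equals the habitat-wide average g(t)/(T + t).
g'(t) = 249·49/(t + 49)². Setting 249·49/(t+49)² = 249t/[(t+49)(25+t)] gives 49(25+t) = t(t+49), so t² = 49×25 = 1225.
t* = √1225 = 35 min.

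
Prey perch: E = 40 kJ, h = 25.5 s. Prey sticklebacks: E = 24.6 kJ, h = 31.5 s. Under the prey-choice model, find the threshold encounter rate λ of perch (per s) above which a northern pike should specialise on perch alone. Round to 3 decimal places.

At the threshold, the rate on perch alone equals the profitability of sticklebacks: λ·40/(1 + λ·25.5) = 24.6/31.5 = 0.781.
Rearranging, λ(40 − 0.781×25.5) = 0.781, so λ = 0.781/20.09 = 0.03888 per s.

0.039 per s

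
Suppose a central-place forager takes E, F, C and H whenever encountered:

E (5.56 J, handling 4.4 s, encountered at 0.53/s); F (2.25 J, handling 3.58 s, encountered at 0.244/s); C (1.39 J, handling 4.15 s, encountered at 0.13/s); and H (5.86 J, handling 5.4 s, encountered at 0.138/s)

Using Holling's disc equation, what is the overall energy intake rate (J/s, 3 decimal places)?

R = (0.53×5.56 + 0.244×2.25 + 0.13×1.39 + 0.138×5.86) / (1 + 0.53×4.4 + 0.244×3.58 + 0.13×4.15 + 0.138×5.4) = 4.485/5.49 = 0.8169 J/s.

0.817 J/s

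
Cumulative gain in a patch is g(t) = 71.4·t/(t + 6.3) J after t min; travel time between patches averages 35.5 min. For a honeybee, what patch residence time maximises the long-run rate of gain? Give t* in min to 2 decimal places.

By the marginal value theorem, leave when the instantaneous gain rate g'(t) equals the habitat-wide average g(t)/(T + t).
g'(t) = 71.4·6.3/(t + 6.3)². Setting 71.4·6.3/(t+6.3)² = 71.4t/[(t+6.3)(35.5+t)] gives 6.3(35.5+t) = t(t+6.3), so t² = 6.3×35.5 = 223.7.
t* = √223.7 = 14.95 min.

14.95 min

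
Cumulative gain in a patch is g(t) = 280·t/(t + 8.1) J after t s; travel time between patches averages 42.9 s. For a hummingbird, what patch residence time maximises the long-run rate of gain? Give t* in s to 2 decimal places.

18.64 s

By the marginal value theorem, leave when the instantaneous gain rate g'(t) equals the habitat-wide average g(t)/(T + t).
g'(t) = 280·8.1/(t + 8.1)². Setting 280·8.1/(t+8.1)² = 280t/[(t+8.1)(42.9+t)] gives 8.1(42.9+t) = t(t+8.1), so t² = 8.1×42.9 = 347.5.
t* = √347.5 = 18.64 s.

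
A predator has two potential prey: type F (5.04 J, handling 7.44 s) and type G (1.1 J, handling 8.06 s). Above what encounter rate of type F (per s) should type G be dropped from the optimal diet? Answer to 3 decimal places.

The zero-one rule: include type G iff E₂/h₂ > λE₁/(1+λh₁). Equality gives the switch point.
λE₁h₂ = E₂ + λE₂h₁ ⇒ λ = E₂/(E₁h₂ − E₂h₁) = 1.1/(40.62 − 8.184) = 0.03391 per s.

0.034 per s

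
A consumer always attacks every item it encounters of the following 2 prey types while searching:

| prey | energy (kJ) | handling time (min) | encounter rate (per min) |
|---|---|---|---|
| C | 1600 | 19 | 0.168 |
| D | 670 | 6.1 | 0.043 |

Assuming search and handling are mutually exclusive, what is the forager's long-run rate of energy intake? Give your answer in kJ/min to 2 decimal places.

Energy encountered per unit search time: 0.168×1600 + 0.043×670 = 297.6 kJ/min.
Handling time per unit search time: 0.168×19 + 0.043×6.1 = 3.454.
Rate = 297.6/(1 + 3.454) = 66.81 kJ/min.

66.81 kJ/min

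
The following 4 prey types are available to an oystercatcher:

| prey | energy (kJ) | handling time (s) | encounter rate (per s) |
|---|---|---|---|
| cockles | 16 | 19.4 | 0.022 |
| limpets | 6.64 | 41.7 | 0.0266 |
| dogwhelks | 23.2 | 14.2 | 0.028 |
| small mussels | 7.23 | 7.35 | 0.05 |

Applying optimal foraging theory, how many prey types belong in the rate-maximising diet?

Rank by E/h (kJ/s): dogwhelks 1.63, small mussels 0.984, cockles 0.825, limpets 0.159. Include each in turn until the next type's E/h falls below the running intake rate.
Rate on top 1: 0.4648. small mussels: 0.984 > 0.4648 → include.
Rate on top 2: 0.5728. cockles: 0.825 > 0.5728 → include.
Rate on top 3: 0.6219. limpets: 0.159 < 0.6219 → exclude; stop.
Optimal diet: dogwhelks, small mussels, cockles — 3 of 4 types.

3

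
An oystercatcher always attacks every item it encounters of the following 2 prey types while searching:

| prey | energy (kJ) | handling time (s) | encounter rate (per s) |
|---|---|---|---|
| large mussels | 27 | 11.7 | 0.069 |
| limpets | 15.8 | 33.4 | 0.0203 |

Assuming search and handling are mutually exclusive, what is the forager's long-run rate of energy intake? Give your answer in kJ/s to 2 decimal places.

R = (0.069×27 + 0.0203×15.8) / (1 + 0.069×11.7 + 0.0203×33.4) = 2.184/2.485 = 0.8787 kJ/s.

0.88 kJ/s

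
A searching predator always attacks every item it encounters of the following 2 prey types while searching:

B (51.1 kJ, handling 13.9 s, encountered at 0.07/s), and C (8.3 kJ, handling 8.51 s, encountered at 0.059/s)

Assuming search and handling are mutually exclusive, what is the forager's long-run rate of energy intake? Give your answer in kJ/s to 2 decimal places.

1.64 kJ/s

Energy encountered per unit search time: 0.07×51.1 + 0.059×8.3 = 4.067 kJ/s.
Handling time per unit search time: 0.07×13.9 + 0.059×8.51 = 1.475.
Rate = 4.067/(1 + 1.475) = 1.643 kJ/s.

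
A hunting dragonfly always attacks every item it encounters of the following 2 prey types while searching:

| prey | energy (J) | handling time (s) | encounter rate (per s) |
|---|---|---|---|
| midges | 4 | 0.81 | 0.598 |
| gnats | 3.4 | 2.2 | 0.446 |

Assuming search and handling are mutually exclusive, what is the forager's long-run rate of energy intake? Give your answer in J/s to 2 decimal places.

1.59 J/s

R = Σλ_iE_i / (1 + Σλ_ih_i)
Numerator: 0.598×4 + 0.446×3.4 = 3.908
Denominator: 1 + 0.598×0.81 + 0.446×2.2 = 2.466
R = 3.908/2.466 = 1.585 J/s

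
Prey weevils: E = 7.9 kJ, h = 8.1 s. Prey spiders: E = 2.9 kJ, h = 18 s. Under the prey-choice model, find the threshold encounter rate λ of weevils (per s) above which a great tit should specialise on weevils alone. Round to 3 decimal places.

At the threshold, the rate on weevils alone equals the profitability of spiders: λ·7.9/(1 + λ·8.1) = 2.9/18 = 0.1611.
Rearranging, λ(7.9 − 0.1611×8.1) = 0.1611, so λ = 0.1611/6.595 = 0.02443 per s.

0.024 per s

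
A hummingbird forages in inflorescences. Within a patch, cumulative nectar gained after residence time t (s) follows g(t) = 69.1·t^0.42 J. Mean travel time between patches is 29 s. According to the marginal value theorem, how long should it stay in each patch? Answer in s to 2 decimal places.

21.00 s

Maximise g(t)/(T+t): set derivative to zero → g'(t)(T+t) = g(t).
g'(t) = 0.42·69.1·t^-0.58. Setting 0.42·69.1·t^-0.58 = 69.1·t^0.42/(29+t) gives 0.42(29+t) = t, so 0.58·t = 0.42×29.
t* = 0.42×29/0.58 = 21 s.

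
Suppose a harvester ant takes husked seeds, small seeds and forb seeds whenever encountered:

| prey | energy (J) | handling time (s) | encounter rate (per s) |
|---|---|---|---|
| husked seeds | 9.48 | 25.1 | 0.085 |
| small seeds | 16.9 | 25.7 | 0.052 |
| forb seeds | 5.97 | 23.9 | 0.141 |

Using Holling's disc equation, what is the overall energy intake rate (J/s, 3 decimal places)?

R = Σλ_iE_i / (1 + Σλ_ih_i)
Numerator: 0.085×9.48 + 0.052×16.9 + 0.141×5.97 = 2.526
Denominator: 1 + 0.085×25.1 + 0.052×25.7 + 0.141×23.9 = 7.84
R = 2.526/7.84 = 0.3222 J/s

0.322 J/s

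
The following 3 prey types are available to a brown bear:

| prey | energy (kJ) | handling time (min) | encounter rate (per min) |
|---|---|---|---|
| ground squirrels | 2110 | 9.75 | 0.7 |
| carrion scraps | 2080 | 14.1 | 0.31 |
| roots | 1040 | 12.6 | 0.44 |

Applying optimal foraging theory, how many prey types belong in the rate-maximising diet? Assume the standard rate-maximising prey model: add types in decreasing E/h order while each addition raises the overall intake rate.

E/h in descending order: ground squirrels 216, carrion scraps 148, roots 82.5 kJ/min. The optimal diet is the largest prefix of this list for which every included type satisfies E_i/h_i > R on the types above it.
Rate on top 1: 188.8. carrion scraps: 148 < 188.8 → exclude; stop.
Optimal diet: ground squirrels — 1 of 3 types.

1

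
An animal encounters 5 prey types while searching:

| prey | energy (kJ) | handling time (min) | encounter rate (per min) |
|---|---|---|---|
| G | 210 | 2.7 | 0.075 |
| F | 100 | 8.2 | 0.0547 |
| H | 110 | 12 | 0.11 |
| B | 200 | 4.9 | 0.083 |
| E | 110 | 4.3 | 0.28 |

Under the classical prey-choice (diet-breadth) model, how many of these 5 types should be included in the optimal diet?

3

Profitabilities (E/h, kJ/min): G 77.8, B 40.8, E 25.6, F 12.2, H 9.17. Add prey in this order while the next type's profitability exceeds the intake rate on those already taken.
Rate on top 1: 13.1. B: 40.8 > 13.1 → include.
Rate on top 2: 20.1. E: 25.6 > 20.1 → include.
Rate on top 3: 22.45. F: 12.2 < 22.45 → exclude; stop.
Optimal diet: G, B, E — 3 of 5 types.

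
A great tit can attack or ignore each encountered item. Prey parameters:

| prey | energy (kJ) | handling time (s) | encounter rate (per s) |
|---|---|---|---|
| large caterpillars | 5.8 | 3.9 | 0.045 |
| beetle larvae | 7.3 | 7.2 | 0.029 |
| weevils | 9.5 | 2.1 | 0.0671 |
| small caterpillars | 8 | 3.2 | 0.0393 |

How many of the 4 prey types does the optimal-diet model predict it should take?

4

E/h in descending order: weevils 4.52, small caterpillars 2.5, large caterpillars 1.49, beetle larvae 1.01 kJ/s. The optimal diet is the largest prefix of this list for which every included type satisfies E_i/h_i > R on the types above it.
Rate on top 1: 0.5587. small caterpillars: 2.5 > 0.5587 → include.
Rate on top 2: 0.7515. large caterpillars: 1.49 > 0.7515 → include.
Rate on top 3: 0.841. beetle larvae: 1.01 > 0.841 → include.
Optimal diet: weevils, small caterpillars, large caterpillars, beetle larvae — 4 of 4 types.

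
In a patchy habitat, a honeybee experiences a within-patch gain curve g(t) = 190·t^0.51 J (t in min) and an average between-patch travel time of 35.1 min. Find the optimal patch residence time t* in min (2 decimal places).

Maximise g(t)/(T+t): set derivative to zero → g'(t)(T+t) = g(t).
g'(t) = 0.51·190·t^-0.49. Setting 0.51·190·t^-0.49 = 190·t^0.51/(35.1+t) gives 0.51(35.1+t) = t, so 0.49·t = 0.51×35.1.
t* = 0.51×35.1/0.49 = 36.53 min.

36.53 min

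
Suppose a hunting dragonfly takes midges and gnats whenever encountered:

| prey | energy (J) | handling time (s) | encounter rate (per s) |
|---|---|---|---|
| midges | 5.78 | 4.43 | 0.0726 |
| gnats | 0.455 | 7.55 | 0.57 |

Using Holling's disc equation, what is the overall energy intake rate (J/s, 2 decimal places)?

R = (0.0726×5.78 + 0.57×0.455) / (1 + 0.0726×4.43 + 0.57×7.55) = 0.679/5.625 = 0.1207 J/s.

0.12 J/s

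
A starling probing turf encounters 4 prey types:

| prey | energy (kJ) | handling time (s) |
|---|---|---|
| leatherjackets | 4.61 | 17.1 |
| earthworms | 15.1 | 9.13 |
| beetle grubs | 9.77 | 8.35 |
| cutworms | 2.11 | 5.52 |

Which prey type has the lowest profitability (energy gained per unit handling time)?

leatherjackets

Profitability E/h (kJ/s): leatherjackets = 4.61/17.1 = 0.27, earthworms = 15.1/9.13 = 1.65, beetle grubs = 9.77/8.35 = 1.17, cutworms = 2.11/5.52 = 0.382.
Ranked: earthworms > beetle grubs > cutworms > leatherjackets.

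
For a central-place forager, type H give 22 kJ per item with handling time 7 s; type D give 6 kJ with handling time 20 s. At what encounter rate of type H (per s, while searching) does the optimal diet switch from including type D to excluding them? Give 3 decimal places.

0.015 per s

The zero-one rule: include type D iff E₂/h₂ > λE₁/(1+λh₁). Equality gives the switch point.
λE₁h₂ = E₂ + λE₂h₁ ⇒ λ = E₂/(E₁h₂ − E₂h₁) = 6/(440 − 42) = 0.01508 per s.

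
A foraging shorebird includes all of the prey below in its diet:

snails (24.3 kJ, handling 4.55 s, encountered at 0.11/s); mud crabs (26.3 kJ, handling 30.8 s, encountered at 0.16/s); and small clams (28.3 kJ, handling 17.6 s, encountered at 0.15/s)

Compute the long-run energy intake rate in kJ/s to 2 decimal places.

R = (0.11×24.3 + 0.16×26.3 + 0.15×28.3) / (1 + 0.11×4.55 + 0.16×30.8 + 0.15×17.6) = 11.13/9.069 = 1.227 kJ/s.

1.23 kJ/s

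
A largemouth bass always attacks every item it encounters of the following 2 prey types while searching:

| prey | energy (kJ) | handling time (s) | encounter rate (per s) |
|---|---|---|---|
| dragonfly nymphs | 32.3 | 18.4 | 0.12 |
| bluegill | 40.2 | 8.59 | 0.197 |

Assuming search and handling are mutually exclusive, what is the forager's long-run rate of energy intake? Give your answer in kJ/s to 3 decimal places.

R = (0.12×32.3 + 0.197×40.2) / (1 + 0.12×18.4 + 0.197×8.59) = 11.8/4.9 = 2.407 kJ/s.

2.407 kJ/s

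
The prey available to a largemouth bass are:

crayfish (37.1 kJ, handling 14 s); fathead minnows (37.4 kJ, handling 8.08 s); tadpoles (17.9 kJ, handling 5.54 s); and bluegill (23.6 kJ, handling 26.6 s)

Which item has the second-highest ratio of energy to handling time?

tadpoles

In descending order of E/h:
fathead minnows: 37.4/8.08 = 4.63 kJ/s
tadpoles: 17.9/5.54 = 3.23 kJ/s
crayfish: 37.1/14 = 2.65 kJ/s
bluegill: 23.6/26.6 = 0.887 kJ/s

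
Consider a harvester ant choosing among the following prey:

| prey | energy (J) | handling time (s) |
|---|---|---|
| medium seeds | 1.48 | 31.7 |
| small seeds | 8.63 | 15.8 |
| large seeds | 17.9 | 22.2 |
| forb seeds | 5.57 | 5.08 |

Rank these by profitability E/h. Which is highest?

Profitability E/h (J/s): medium seeds = 1.48/31.7 = 0.0467, small seeds = 8.63/15.8 = 0.546, large seeds = 17.9/22.2 = 0.806, forb seeds = 5.57/5.08 = 1.1.
Ranked: forb seeds > large seeds > small seeds > medium seeds.

forb seeds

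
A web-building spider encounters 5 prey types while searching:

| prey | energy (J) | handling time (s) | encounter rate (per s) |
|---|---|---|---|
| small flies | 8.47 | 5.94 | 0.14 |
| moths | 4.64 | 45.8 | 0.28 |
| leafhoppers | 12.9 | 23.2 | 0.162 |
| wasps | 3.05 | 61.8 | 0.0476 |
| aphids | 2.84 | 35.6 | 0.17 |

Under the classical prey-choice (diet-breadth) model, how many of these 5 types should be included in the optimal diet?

1

E/h in descending order: small flies 1.43, leafhoppers 0.556, moths 0.101, aphids 0.0798, wasps 0.0494 J/s. The optimal diet is the largest prefix of this list for which every included type satisfies E_i/h_i > R on the types above it.
Rate on top 1: 0.6474. leafhoppers: 0.556 < 0.6474 → exclude; stop.
Optimal diet: small flies — 1 of 5 types.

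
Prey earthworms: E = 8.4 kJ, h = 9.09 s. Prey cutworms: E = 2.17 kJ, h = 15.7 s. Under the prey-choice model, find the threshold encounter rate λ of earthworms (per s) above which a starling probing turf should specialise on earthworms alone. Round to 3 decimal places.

0.019 per s

Drop cutworms once their profitability E₂/h₂ falls below the rate achievable on earthworms alone: E₂/h₂ = λE₁/(1 + λh₁).
Solve for λ: λE₁h₂ = E₂(1 + λh₁) → λ(E₁h₂ − E₂h₁) = E₂ → λ = E₂/(E₁h₂ − E₂h₁).
λ = 2.17/(8.4×15.7 − 2.17×9.09) = 2.17/112.2 = 0.01935 per s.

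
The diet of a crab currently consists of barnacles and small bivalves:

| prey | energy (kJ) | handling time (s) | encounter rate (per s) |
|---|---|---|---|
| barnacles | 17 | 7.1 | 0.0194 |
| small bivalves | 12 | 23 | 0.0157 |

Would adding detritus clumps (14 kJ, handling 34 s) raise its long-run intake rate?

Yes

Current rate: (0.0194×17 + 0.0157×12)/(1 + 0.0194×7.1 + 0.0157×23) = 0.3457 kJ/s.
detritus clumps: E/h = 14/34 = 0.4118 kJ/s.
Since 0.4118 > R, including detritus clumps increases the long-run rate.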